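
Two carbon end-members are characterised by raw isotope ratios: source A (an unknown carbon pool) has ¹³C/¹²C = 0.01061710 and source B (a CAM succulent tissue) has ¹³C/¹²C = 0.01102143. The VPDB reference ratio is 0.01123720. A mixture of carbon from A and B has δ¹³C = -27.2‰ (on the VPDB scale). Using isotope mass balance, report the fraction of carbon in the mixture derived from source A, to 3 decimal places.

δ_A = (0.01061710/0.01123720 − 1)×1000 = (0.944817 − 1)×1000 = -55.183‰
δ_B = (0.01102143/0.01123720 − 1)×1000 = (0.980799 − 1)×1000 = -19.201‰
f_A = (δ_mix − δ_B)/(δ_A − δ_B) = (-27.2 − (-19.201))/(-55.183 − (-19.201))
f_A = -7.999 / -35.981 = 0.2223

0.222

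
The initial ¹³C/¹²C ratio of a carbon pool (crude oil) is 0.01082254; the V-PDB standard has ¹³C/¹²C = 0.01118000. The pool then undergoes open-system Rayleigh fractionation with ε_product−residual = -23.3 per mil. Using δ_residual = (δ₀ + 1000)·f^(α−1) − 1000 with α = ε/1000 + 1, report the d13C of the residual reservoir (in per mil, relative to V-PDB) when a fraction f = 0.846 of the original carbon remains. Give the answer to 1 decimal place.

δ₀ = (0.01082254/0.01118000 − 1)×1000 = (0.968027 − 1)×1000 = -31.973 per mil
α − 1 = ε/1000 = -0.0233
f^(α−1) = 0.846^(-0.0233) = 1.003904
δ_res = (-31.973 + 1000) × 1.003904 − 1000 = 971.806 − 1000 = -28.19 per mil

-28.2 per mil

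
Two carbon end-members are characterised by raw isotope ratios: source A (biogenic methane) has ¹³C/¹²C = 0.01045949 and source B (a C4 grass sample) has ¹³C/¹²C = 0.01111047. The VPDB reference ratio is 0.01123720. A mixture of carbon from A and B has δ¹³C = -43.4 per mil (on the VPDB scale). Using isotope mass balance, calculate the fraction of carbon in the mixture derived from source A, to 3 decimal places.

0.554

δ_A = (0.01045949/0.01123720 − 1)×1000 = (0.930791 − 1)×1000 = -69.209 per mil
δ_B = (0.01111047/0.01123720 − 1)×1000 = (0.988722 − 1)×1000 = -11.278 per mil
f_A = (δ_mix − δ_B)/(δ_A − δ_B) = (-43.4 − (-11.278))/(-69.209 − (-11.278))
f_A = -32.122 / -57.931 = 0.5545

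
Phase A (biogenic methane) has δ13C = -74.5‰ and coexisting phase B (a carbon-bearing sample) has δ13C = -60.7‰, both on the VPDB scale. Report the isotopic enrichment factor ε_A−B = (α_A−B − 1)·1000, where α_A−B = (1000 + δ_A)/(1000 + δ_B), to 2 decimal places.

-14.69‰

α_A−B = (1000 + -74.5) / (1000 + -60.7) = 925.5 / 939.3 = 0.985308
ε_A−B = (0.985308 − 1) × 1000 = -14.692‰
(The approximation ε ≈ δ_A − δ_B would give -13.8‰.)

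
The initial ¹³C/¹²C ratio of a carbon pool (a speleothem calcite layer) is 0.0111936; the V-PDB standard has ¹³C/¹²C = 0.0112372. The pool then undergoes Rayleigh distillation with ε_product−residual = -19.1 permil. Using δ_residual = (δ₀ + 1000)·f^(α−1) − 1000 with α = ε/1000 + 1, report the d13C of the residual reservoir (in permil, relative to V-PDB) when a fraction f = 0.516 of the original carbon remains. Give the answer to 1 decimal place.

δ₀ = (0.0111936/0.0112372 − 1)×1000 = (0.996120 − 1)×1000 = -3.880 permil
α − 1 = ε/1000 = -0.0191
f^(α−1) = 0.516^(-0.0191) = 1.012718
δ_res = (-3.880 + 1000) × 1.012718 − 1000 = 1008.788 − 1000 = 8.79 permil

8.8 permil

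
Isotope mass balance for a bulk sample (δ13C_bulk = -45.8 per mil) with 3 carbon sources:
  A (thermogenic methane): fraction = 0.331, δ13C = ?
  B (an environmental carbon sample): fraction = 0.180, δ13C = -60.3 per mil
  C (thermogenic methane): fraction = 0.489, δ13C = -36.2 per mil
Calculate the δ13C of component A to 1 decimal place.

Isotope mass balance: δ_bulk = Σ fᵢ·δᵢ.
-45.8 = 0.331×δ_A + 0.180×(-60.3) + 0.489×(-36.2)
0.331·δ_A = -45.8 − (-28.556) = -17.244
δ_A = -17.244 / 0.331 = -52.10 per mil

-52.1 per mil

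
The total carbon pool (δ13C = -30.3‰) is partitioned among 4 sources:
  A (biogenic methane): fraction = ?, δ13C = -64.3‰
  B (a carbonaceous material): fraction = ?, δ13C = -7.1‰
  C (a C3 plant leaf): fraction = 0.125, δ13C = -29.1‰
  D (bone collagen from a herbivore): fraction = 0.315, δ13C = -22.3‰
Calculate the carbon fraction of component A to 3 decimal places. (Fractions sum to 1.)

0.274

Let f_A and f_B be the unknown fractions; fractions sum to 1 so f_A + f_B = 0.560.
Mass balance: Σ fᵢ·δᵢ = δ_bulk ⇒ f_A·(-64.3) + f_B·(-7.1) = -30.3 − (-10.662) = -19.638
Substitute f_B = 0.560 − f_A:
f_A·(-64.3 − -7.1) = -19.638 − 0.560×(-7.1) = -15.662
f_A = -15.662 / -57.2 = 0.2738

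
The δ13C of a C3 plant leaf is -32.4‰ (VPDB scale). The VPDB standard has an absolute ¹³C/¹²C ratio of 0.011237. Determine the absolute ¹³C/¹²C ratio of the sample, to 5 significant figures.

R_sample = R_standard × (δ13C/1000 + 1)
R_sample = 0.011237 × (-32.4/1000 + 1) = 0.011237 × 0.967600
R_sample = 0.0108729

0.010873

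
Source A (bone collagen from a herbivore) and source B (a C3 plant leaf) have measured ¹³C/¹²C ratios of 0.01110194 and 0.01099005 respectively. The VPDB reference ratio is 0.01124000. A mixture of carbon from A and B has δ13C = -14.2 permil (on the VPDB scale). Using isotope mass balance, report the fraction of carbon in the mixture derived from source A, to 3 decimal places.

δ_A = (0.01110194/0.01124000 − 1)×1000 = (0.987717 − 1)×1000 = -12.283 permil
δ_B = (0.01099005/0.01124000 − 1)×1000 = (0.977762 − 1)×1000 = -22.238 permil
f_A = (δ_mix − δ_B)/(δ_A − δ_B) = (-14.2 − (-22.238))/(-12.283 − (-22.238))
f_A = 8.038 / 9.955 = 0.8074

0.807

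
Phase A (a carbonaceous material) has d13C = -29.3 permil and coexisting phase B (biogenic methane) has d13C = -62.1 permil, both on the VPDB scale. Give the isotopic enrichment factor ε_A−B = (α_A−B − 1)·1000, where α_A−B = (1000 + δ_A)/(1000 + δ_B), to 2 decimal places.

34.97 permil

α_A−B = (1000 + -29.3) / (1000 + -62.1) = 970.7 / 937.9 = 1.034972
ε_A−B = (1.034972 − 1) × 1000 = 34.972 permil
(The approximation ε ≈ δ_A − δ_B would give 32.8 permil.)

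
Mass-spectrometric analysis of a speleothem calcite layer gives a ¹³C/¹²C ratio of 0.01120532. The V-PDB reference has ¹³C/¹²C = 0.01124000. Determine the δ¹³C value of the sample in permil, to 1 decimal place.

δ¹³C = (R_sample / R_standard − 1) × 1000
R_sample / R_standard = 0.01120532 / 0.01124000 = 0.996915
δ¹³C = (0.996915 − 1) × 1000 = -3.09 permil

-3.1 permil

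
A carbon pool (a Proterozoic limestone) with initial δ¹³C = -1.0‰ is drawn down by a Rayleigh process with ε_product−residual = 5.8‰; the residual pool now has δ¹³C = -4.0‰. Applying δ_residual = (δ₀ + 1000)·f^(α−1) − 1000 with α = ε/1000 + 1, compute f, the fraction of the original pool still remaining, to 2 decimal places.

α − 1 = ε/1000 = 0.0058
(δ_res + 1000)/(δ₀ + 1000) = (-4.0 + 1000)/(-1.0 + 1000) = 996.0/999.0 = 0.996997
f = 0.996997^(1/0.0058) = exp(ln(0.996997)/0.0058) = exp(-0.00301/0.0058)
f = exp(-0.5185) = 0.5954

0.60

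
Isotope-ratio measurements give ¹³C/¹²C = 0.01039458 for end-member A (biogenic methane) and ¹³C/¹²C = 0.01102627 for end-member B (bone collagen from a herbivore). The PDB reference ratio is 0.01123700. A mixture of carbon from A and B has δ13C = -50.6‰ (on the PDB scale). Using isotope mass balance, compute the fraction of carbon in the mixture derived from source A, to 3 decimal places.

δ_A = (0.01039458/0.01123700 − 1)×1000 = (0.925032 − 1)×1000 = -74.968‰
δ_B = (0.01102627/0.01123700 − 1)×1000 = (0.981247 − 1)×1000 = -18.753‰
f_A = (δ_mix − δ_B)/(δ_A − δ_B) = (-50.6 − (-18.753))/(-74.968 − (-18.753))
f_A = -31.847 / -56.215 = 0.5665

0.567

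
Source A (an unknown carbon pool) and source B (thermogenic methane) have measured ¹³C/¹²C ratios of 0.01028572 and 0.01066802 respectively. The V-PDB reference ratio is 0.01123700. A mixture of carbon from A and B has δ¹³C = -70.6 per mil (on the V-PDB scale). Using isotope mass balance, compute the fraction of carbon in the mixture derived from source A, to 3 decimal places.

δ_A = (0.01028572/0.01123700 − 1)×1000 = (0.915344 − 1)×1000 = -84.656 per mil
δ_B = (0.01066802/0.01123700 − 1)×1000 = (0.949365 − 1)×1000 = -50.635 per mil
f_A = (δ_mix − δ_B)/(δ_A − δ_B) = (-70.6 − (-50.635))/(-84.656 − (-50.635))
f_A = -19.965 / -34.022 = 0.5868

0.587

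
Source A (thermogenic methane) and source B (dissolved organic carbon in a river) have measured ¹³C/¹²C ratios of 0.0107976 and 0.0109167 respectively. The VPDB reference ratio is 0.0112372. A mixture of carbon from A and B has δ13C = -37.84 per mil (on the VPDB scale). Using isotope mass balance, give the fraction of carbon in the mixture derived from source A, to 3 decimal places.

0.879

δ_A = (0.0107976/0.0112372 − 1)×1000 = (0.960880 − 1)×1000 = -39.120 per mil
δ_B = (0.0109167/0.0112372 − 1)×1000 = (0.971479 − 1)×1000 = -28.521 per mil
f_A = (δ_mix − δ_B)/(δ_A − δ_B) = (-37.84 − (-28.521))/(-39.120 − (-28.521))
f_A = -9.319 / -10.599 = 0.8792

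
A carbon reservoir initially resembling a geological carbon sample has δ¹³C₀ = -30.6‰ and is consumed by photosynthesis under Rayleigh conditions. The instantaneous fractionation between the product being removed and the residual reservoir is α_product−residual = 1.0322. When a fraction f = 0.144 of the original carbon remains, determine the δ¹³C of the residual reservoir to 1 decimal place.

Rayleigh residual: δ_res = (δ₀ + 1000)·f^(α−1) − 1000
α − 1 = 0.03220
f^(α−1) = 0.144^(0.03220) = 0.939505
δ_res = (-30.6 + 1000) × 0.939505 − 1000 = 910.757 − 1000 = -89.24‰

-89.2‰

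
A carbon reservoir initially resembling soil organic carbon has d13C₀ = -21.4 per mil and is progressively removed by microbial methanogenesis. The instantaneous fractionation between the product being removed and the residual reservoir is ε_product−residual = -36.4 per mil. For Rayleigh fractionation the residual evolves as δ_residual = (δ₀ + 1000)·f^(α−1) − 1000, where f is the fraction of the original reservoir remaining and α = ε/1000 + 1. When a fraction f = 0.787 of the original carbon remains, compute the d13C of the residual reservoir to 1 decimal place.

Rayleigh residual: δ_res = (δ₀ + 1000)·f^(α−1) − 1000
α = ε/1000 + 1 = 0.96360, so α − 1 = -0.03640
f^(α−1) = 0.787^(-0.03640) = 1.008757
δ_res = (-21.4 + 1000) × 1.008757 − 1000 = 987.170 − 1000 = -12.83 per mil

-12.8 per mil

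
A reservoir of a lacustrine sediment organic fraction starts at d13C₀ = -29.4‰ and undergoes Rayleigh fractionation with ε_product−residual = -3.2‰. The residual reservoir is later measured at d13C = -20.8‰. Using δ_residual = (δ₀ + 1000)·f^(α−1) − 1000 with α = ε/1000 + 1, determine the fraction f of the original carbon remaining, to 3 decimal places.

α − 1 = ε/1000 = -0.0032
(δ_res + 1000)/(δ₀ + 1000) = (-20.8 + 1000)/(-29.4 + 1000) = 979.2/970.6 = 1.008860
f = 1.008860^(1/-0.0032) = exp(ln(1.008860)/-0.0032) = exp(0.00882/-0.0032)
f = exp(-2.7567) = 0.0635

0.064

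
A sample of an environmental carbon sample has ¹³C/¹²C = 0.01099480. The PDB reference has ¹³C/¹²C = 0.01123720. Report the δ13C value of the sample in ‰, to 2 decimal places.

δ13C = (R_sample / R_standard − 1) × 1000
R_sample / R_standard = 0.01099480 / 0.01123720 = 0.978429
δ13C = (0.978429 − 1) × 1000 = -21.571‰

-21.57‰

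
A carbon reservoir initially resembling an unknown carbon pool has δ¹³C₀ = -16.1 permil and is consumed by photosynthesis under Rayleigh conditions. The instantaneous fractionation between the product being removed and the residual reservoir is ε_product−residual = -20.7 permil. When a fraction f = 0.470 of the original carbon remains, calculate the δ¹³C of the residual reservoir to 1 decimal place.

-0.6 permil

Rayleigh residual: δ_res = (δ₀ + 1000)·f^(α−1) − 1000
α = ε/1000 + 1 = 0.97930, so α − 1 = -0.02070
f^(α−1) = 0.470^(-0.02070) = 1.015752
δ_res = (-16.1 + 1000) × 1.015752 − 1000 = 999.398 − 1000 = -0.60 permil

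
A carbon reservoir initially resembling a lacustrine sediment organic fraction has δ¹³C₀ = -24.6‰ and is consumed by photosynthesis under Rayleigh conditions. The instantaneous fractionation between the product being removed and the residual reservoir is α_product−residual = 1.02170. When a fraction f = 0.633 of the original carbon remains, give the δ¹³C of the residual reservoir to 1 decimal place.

Rayleigh residual: δ_res = (δ₀ + 1000)·f^(α−1) − 1000
α − 1 = 0.02170
f^(α−1) = 0.633^(0.02170) = 0.990126
δ_res = (-24.6 + 1000) × 0.990126 − 1000 = 965.769 − 1000 = -34.23‰

-34.2‰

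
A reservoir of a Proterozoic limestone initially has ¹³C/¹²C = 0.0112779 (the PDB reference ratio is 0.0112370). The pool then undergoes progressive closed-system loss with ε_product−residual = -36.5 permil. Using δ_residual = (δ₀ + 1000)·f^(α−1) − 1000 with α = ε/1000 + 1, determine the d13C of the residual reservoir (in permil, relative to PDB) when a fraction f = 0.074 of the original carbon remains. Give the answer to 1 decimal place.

δ₀ = (0.0112779/0.0112370 − 1)×1000 = (1.003640 − 1)×1000 = 3.640 permil
α − 1 = ε/1000 = -0.0365
f^(α−1) = 0.074^(-0.0365) = 1.099697
δ_res = (3.640 + 1000) × 1.099697 − 1000 = 1103.700 − 1000 = 103.70 permil

103.7 permil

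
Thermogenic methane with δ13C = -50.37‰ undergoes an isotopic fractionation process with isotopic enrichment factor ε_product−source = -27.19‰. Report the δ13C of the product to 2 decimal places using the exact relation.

-76.19‰

To first order, δ_product ≈ δ_source + ε = -77.56‰.
Exactly, δ_product = (δ_source + 1000)·(ε/1000 + 1) − 1000.
δ_product = (-50.37 + 1000) × (-27.19/1000 + 1) − 1000
δ_product = -76.190‰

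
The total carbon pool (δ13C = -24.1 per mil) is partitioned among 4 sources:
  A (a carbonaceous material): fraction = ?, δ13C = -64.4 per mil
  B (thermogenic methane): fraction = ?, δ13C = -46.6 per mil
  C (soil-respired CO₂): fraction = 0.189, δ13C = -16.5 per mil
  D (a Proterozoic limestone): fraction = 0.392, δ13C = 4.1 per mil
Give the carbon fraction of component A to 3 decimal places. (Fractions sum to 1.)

0.172

Let f_A and f_B be the unknown fractions; fractions sum to 1 so f_A + f_B = 0.419.
Mass balance: Σ fᵢ·δᵢ = δ_bulk ⇒ f_A·(-64.4) + f_B·(-46.6) = -24.1 − (-1.511) = -22.589
Substitute f_B = 0.419 − f_A:
f_A·(-64.4 − -46.6) = -22.589 − 0.419×(-46.6) = -3.063
f_A = -3.063 / -17.8 = 0.1721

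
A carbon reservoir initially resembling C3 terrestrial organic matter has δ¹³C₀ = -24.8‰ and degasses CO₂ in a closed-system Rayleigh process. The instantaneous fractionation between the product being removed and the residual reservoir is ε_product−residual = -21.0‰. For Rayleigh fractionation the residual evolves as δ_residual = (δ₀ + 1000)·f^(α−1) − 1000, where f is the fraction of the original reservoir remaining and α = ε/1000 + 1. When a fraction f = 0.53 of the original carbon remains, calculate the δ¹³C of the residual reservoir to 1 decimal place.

-11.7‰

Rayleigh residual: δ_res = (δ₀ + 1000)·f^(α−1) − 1000
α = ε/1000 + 1 = 0.97900, so α − 1 = -0.02100
f^(α−1) = 0.53^(-0.02100) = 1.013422
δ_res = (-24.8 + 1000) × 1.013422 − 1000 = 988.289 − 1000 = -11.71‰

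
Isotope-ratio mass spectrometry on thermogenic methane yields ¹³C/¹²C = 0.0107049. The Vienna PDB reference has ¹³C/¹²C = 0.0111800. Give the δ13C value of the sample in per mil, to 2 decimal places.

-42.50 per mil

δ13C = (R_sample / R_standard − 1) × 1000
R_sample / R_standard = 0.0107049 / 0.0111800 = 0.957504
δ13C = (0.957504 − 1) × 1000 = -42.496 per mil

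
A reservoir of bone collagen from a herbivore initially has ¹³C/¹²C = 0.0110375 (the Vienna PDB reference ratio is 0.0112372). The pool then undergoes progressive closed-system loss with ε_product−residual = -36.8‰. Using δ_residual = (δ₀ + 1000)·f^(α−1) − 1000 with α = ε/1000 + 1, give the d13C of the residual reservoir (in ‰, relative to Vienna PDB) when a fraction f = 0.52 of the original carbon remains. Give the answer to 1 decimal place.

δ₀ = (0.0110375/0.0112372 − 1)×1000 = (0.982229 − 1)×1000 = -17.771‰
α − 1 = ε/1000 = -0.0368
f^(α−1) = 0.52^(-0.0368) = 1.024356
δ_res = (-17.771 + 1000) × 1.024356 − 1000 = 1006.152 − 1000 = 6.15‰

6.2‰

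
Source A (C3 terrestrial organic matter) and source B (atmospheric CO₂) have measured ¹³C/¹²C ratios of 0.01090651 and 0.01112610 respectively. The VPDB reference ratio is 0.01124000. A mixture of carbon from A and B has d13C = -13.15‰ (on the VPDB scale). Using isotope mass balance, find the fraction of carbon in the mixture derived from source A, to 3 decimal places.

0.154

δ_A = (0.01090651/0.01124000 − 1)×1000 = (0.970330 − 1)×1000 = -29.670‰
δ_B = (0.01112610/0.01124000 − 1)×1000 = (0.989867 − 1)×1000 = -10.133‰
f_A = (δ_mix − δ_B)/(δ_A − δ_B) = (-13.15 − (-10.133))/(-29.670 − (-10.133))
f_A = -3.017 / -19.536 = 0.1544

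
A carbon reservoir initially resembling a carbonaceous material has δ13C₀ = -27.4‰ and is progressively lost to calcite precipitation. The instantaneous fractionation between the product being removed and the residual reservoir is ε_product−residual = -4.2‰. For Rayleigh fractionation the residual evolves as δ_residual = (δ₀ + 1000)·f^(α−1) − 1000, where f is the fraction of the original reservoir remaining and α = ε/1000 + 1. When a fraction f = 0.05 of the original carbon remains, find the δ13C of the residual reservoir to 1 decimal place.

Rayleigh residual: δ_res = (δ₀ + 1000)·f^(α−1) − 1000
α = ε/1000 + 1 = 0.99580, so α − 1 = -0.00420
f^(α−1) = 0.05^(-0.00420) = 1.012662
δ_res = (-27.4 + 1000) × 1.012662 − 1000 = 984.915 − 1000 = -15.09‰

-15.1‰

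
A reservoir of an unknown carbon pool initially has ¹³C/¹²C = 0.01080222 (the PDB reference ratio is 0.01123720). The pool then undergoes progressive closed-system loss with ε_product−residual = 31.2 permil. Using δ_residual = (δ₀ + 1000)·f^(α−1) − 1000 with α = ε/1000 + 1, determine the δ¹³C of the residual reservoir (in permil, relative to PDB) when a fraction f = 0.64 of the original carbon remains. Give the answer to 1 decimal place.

δ₀ = (0.01080222/0.01123720 − 1)×1000 = (0.961291 − 1)×1000 = -38.709 permil
α − 1 = ε/1000 = 0.0312
f^(α−1) = 0.64^(0.0312) = 0.986172
δ_res = (-38.709 + 1000) × 0.986172 − 1000 = 947.999 − 1000 = -52.00 permil

-52.0 permil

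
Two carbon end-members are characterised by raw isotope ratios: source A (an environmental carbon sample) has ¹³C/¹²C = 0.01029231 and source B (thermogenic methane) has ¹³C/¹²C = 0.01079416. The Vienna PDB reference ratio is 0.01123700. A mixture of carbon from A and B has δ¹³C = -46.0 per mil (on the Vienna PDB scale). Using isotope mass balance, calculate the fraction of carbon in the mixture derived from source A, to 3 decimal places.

δ_A = (0.01029231/0.01123700 − 1)×1000 = (0.915930 − 1)×1000 = -84.070 per mil
δ_B = (0.01079416/0.01123700 − 1)×1000 = (0.960591 − 1)×1000 = -39.409 per mil
f_A = (δ_mix − δ_B)/(δ_A − δ_B) = (-46.0 − (-39.409))/(-84.070 − (-39.409))
f_A = -6.591 / -44.660 = 0.1476

0.148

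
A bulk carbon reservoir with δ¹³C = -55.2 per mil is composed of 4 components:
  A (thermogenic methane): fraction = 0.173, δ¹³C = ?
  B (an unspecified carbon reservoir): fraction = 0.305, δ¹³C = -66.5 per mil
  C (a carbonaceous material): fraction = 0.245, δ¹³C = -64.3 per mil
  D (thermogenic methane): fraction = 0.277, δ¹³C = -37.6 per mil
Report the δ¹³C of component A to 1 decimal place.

Isotope mass balance: δ_bulk = Σ fᵢ·δᵢ.
-55.2 = 0.173×δ_A + 0.305×(-66.5) + 0.245×(-64.3) + 0.277×(-37.6)
0.173·δ_A = -55.2 − (-46.451) = -8.749
δ_A = -8.749 / 0.173 = -50.57 per mil

-50.6 per mil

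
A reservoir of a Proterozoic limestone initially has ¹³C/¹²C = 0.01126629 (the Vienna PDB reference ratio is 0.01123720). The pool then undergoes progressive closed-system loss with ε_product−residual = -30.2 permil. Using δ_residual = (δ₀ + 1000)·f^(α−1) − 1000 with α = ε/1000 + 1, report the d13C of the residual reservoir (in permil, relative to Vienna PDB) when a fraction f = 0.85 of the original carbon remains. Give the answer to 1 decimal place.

7.5 permil

δ₀ = (0.01126629/0.01123720 − 1)×1000 = (1.002589 − 1)×1000 = 2.589 permil
α − 1 = ε/1000 = -0.0302
f^(α−1) = 0.85^(-0.0302) = 1.004920
δ_res = (2.589 + 1000) × 1.004920 − 1000 = 1007.522 − 1000 = 7.52 permil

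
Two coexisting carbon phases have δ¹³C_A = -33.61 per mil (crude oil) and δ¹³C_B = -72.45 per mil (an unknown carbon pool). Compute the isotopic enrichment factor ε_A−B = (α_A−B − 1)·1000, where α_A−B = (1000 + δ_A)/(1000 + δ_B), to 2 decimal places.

41.87 per mil

α_A−B = (1000 + -33.61) / (1000 + -72.45) = 966.39 / 927.55 = 1.041874
ε_A−B = (1.041874 − 1) × 1000 = 41.874 per mil
(The approximation ε ≈ δ_A − δ_B would give 38.84 per mil.)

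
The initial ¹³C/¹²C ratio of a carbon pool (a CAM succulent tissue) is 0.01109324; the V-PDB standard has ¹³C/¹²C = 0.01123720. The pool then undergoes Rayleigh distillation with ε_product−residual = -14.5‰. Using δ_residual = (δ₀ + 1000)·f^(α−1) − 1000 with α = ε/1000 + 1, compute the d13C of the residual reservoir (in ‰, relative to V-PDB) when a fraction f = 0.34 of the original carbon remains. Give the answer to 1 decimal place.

δ₀ = (0.01109324/0.01123720 − 1)×1000 = (0.987189 − 1)×1000 = -12.811‰
α − 1 = ε/1000 = -0.0145
f^(α−1) = 0.34^(-0.0145) = 1.015766
δ_res = (-12.811 + 1000) × 1.015766 − 1000 = 1002.753 − 1000 = 2.75‰

2.8‰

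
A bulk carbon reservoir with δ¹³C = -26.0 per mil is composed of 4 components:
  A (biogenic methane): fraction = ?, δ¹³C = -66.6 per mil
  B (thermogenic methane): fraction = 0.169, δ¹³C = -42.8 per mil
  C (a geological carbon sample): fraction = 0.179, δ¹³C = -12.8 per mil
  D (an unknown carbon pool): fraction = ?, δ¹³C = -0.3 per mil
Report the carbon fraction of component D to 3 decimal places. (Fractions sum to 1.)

Let f_D and f_A be the unknown fractions; fractions sum to 1 so f_D + f_A = 0.652.
Mass balance: Σ fᵢ·δᵢ = δ_bulk ⇒ f_D·(-0.3) + f_A·(-66.6) = -26.0 − (-9.524) = -16.476
Substitute f_A = 0.652 − f_D:
f_D·(-0.3 − -66.6) = -16.476 − 0.652×(-66.6) = 26.948
f_D = 26.948 / 66.3 = 0.4064

0.406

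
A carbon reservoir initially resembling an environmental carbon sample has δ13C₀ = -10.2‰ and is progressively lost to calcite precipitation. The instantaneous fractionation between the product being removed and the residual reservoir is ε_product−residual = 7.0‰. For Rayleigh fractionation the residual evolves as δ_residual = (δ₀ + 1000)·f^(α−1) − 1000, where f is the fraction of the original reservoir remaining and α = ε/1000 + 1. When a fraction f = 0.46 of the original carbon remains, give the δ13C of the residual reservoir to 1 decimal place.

-15.6‰

Rayleigh residual: δ_res = (δ₀ + 1000)·f^(α−1) − 1000
α = ε/1000 + 1 = 1.00700, so α − 1 = 0.00700
f^(α−1) = 0.46^(0.00700) = 0.994579
δ_res = (-10.2 + 1000) × 0.994579 − 1000 = 984.434 − 1000 = -15.57‰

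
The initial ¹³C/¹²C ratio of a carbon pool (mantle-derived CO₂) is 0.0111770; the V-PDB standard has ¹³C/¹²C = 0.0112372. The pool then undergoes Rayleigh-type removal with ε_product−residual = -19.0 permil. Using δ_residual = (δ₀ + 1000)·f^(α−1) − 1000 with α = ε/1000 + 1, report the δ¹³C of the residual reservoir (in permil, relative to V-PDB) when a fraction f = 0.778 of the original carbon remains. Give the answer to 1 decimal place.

δ₀ = (0.0111770/0.0112372 − 1)×1000 = (0.994643 − 1)×1000 = -5.357 permil
α − 1 = ε/1000 = -0.0190
f^(α−1) = 0.778^(-0.0190) = 1.004781
δ_res = (-5.357 + 1000) × 1.004781 − 1000 = 999.398 − 1000 = -0.60 permil

-0.6 permil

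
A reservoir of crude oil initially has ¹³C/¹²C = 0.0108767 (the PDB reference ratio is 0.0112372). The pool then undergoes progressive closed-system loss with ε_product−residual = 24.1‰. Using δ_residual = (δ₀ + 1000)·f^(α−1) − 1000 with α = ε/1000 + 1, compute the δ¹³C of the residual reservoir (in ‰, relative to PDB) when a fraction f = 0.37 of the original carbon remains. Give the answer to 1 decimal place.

-55.0‰

δ₀ = (0.0108767/0.0112372 − 1)×1000 = (0.967919 − 1)×1000 = -32.081‰
α − 1 = ε/1000 = 0.0241
f^(α−1) = 0.37^(0.0241) = 0.976323
δ_res = (-32.081 + 1000) × 0.976323 − 1000 = 945.002 − 1000 = -55.00‰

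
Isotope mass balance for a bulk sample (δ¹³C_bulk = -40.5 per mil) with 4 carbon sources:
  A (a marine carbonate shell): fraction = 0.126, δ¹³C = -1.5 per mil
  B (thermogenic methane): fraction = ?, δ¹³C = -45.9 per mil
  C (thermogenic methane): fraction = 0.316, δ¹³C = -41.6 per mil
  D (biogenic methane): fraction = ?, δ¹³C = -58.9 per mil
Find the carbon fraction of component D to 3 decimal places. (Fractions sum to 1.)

Let f_D and f_B be the unknown fractions; fractions sum to 1 so f_D + f_B = 0.558.
Mass balance: Σ fᵢ·δᵢ = δ_bulk ⇒ f_D·(-58.9) + f_B·(-45.9) = -40.5 − (-13.335) = -27.165
Substitute f_B = 0.558 − f_D:
f_D·(-58.9 − -45.9) = -27.165 − 0.558×(-45.9) = -1.553
f_D = -1.553 / -13.0 = 0.1195

0.119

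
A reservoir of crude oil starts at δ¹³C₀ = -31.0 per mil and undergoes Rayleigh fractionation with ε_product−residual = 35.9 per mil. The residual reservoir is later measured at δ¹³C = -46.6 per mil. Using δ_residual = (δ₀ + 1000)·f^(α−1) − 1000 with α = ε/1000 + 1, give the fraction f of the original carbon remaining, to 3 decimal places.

0.636

α − 1 = ε/1000 = 0.0359
(δ_res + 1000)/(δ₀ + 1000) = (-46.6 + 1000)/(-31.0 + 1000) = 953.4/969.0 = 0.983901
f = 0.983901^(1/0.0359) = exp(ln(0.983901)/0.0359) = exp(-0.01623/0.0359)
f = exp(-0.4521) = 0.6363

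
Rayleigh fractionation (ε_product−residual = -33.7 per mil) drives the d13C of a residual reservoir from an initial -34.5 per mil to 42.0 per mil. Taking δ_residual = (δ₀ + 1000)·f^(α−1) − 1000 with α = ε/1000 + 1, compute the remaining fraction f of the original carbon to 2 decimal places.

α − 1 = ε/1000 = -0.0337
(δ_res + 1000)/(δ₀ + 1000) = (42.0 + 1000)/(-34.5 + 1000) = 1042.0/965.5 = 1.079234
f = 1.079234^(1/-0.0337) = exp(ln(1.079234)/-0.0337) = exp(0.07625/-0.0337)
f = exp(-2.2626) = 0.1041

0.10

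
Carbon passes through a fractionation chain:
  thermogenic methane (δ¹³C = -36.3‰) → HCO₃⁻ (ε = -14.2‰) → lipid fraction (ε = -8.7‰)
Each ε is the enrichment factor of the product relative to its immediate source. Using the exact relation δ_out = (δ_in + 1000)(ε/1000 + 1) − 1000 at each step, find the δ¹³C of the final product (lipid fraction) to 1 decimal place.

step 1: δ = (-36.30 + 1000)·(-14.2/1000 + 1) − 1000 = -49.98‰
step 2: δ = (-49.98 + 1000)·(-8.7/1000 + 1) − 1000 = -58.25‰

-58.2‰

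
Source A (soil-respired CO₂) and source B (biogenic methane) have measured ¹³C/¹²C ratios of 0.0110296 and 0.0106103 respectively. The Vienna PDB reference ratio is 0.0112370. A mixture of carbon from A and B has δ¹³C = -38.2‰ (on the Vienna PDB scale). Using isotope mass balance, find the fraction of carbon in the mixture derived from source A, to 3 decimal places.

δ_A = (0.0110296/0.0112370 − 1)×1000 = (0.981543 − 1)×1000 = -18.457‰
δ_B = (0.0106103/0.0112370 − 1)×1000 = (0.944229 − 1)×1000 = -55.771‰
f_A = (δ_mix − δ_B)/(δ_A − δ_B) = (-38.2 − (-55.771))/(-18.457 − (-55.771))
f_A = 17.571 / 37.314 = 0.4709

0.471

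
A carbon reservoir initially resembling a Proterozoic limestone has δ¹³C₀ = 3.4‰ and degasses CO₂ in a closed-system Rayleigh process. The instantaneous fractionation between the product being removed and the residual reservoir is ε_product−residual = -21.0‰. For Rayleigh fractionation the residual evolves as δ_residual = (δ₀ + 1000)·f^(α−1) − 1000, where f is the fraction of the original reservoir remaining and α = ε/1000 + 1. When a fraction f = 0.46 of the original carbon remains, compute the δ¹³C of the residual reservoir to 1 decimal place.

Rayleigh residual: δ_res = (δ₀ + 1000)·f^(α−1) − 1000
α = ε/1000 + 1 = 0.97900, so α − 1 = -0.02100
f^(α−1) = 0.46^(-0.02100) = 1.016441
δ_res = (3.4 + 1000) × 1.016441 − 1000 = 1019.897 − 1000 = 19.90‰

19.9‰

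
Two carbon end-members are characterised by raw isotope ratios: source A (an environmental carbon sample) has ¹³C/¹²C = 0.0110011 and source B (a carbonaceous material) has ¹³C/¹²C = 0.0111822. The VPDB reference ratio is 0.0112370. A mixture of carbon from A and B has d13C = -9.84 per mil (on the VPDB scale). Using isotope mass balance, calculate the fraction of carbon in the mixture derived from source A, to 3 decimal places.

0.308

δ_A = (0.0110011/0.0112370 − 1)×1000 = (0.979007 − 1)×1000 = -20.993 per mil
δ_B = (0.0111822/0.0112370 − 1)×1000 = (0.995123 − 1)×1000 = -4.877 per mil
f_A = (δ_mix − δ_B)/(δ_A − δ_B) = (-9.84 − (-4.877))/(-20.993 − (-4.877))
f_A = -4.963 / -16.116 = 0.3080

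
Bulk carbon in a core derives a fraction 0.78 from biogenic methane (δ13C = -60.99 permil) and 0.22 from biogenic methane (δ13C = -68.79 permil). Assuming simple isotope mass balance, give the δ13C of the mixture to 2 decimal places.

-62.71 permil

δ_mix = f_A·δ_A + f_B·δ_B
δ_mix = 0.78 × (-60.99) + 0.22 × (-68.79)
δ_mix = -47.572 + -15.134 = -62.706 permil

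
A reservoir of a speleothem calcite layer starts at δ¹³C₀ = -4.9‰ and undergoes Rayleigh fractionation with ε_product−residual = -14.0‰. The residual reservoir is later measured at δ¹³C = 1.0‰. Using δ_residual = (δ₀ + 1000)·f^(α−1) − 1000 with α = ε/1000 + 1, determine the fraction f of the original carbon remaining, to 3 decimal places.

α − 1 = ε/1000 = -0.0140
(δ_res + 1000)/(δ₀ + 1000) = (1.0 + 1000)/(-4.9 + 1000) = 1001.0/995.1 = 1.005929
f = 1.005929^(1/-0.0140) = exp(ln(1.005929)/-0.0140) = exp(0.00591/-0.0140)
f = exp(-0.4223) = 0.6556

0.656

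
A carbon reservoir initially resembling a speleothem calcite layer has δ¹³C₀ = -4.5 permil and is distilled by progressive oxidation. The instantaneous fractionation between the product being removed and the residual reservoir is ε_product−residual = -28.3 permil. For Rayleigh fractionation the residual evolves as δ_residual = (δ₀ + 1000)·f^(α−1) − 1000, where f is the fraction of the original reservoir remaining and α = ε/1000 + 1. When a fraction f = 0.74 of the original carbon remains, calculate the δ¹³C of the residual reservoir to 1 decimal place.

4.0 permil

Rayleigh residual: δ_res = (δ₀ + 1000)·f^(α−1) − 1000
α = ε/1000 + 1 = 0.97170, so α − 1 = -0.02830
f^(α−1) = 0.74^(-0.02830) = 1.008558
δ_res = (-4.5 + 1000) × 1.008558 − 1000 = 1004.019 − 1000 = 4.02 permil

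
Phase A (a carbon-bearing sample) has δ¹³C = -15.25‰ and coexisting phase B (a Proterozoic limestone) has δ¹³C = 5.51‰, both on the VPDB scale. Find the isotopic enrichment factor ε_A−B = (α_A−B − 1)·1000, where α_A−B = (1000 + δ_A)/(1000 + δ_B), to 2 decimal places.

α_A−B = (1000 + -15.25) / (1000 + 5.51) = 984.75 / 1005.51 = 0.979354
ε_A−B = (0.979354 − 1) × 1000 = -20.646‰
(The approximation ε ≈ δ_A − δ_B would give -20.76‰.)

-20.65‰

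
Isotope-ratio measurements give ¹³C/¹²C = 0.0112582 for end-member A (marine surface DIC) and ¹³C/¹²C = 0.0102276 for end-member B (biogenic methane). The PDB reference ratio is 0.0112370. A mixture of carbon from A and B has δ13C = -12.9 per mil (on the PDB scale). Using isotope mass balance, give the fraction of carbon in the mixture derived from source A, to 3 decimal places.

0.839

δ_A = (0.0112582/0.0112370 − 1)×1000 = (1.001887 − 1)×1000 = 1.887 per mil
δ_B = (0.0102276/0.0112370 − 1)×1000 = (0.910172 − 1)×1000 = -89.828 per mil
f_A = (δ_mix − δ_B)/(δ_A − δ_B) = (-12.9 − (-89.828))/(1.887 − (-89.828))
f_A = 76.928 / 91.715 = 0.8388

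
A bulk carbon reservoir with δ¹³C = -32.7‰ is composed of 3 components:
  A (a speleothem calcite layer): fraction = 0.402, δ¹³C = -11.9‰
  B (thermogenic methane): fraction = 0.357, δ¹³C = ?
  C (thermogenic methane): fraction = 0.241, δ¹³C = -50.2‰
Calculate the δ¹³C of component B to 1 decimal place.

-44.3‰

Isotope mass balance: δ_bulk = Σ fᵢ·δᵢ.
-32.7 = 0.402×(-11.9) + 0.357×δ_B + 0.241×(-50.2)
0.357·δ_B = -32.7 − (-16.882) = -15.818
δ_B = -15.818 / 0.357 = -44.31‰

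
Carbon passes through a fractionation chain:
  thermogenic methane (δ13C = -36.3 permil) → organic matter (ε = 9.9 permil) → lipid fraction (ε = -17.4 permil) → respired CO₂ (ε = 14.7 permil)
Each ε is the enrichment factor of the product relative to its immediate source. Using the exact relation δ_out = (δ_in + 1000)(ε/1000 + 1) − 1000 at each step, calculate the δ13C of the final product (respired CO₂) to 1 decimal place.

-29.6 permil

step 1: δ = (-36.30 + 1000)·(9.9/1000 + 1) − 1000 = -26.76 permil
step 2: δ = (-26.76 + 1000)·(-17.4/1000 + 1) − 1000 = -43.69 permil
step 3: δ = (-43.69 + 1000)·(14.7/1000 + 1) − 1000 = -29.64 permil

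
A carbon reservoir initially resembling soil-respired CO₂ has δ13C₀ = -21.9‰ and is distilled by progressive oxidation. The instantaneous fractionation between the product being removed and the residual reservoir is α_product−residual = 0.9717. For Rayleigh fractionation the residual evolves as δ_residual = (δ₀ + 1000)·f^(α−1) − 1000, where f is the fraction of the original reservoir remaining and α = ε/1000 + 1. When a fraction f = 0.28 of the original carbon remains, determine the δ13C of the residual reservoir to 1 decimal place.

Rayleigh residual: δ_res = (δ₀ + 1000)·f^(α−1) − 1000
α − 1 = -0.02830
f^(α−1) = 0.28^(-0.02830) = 1.036682
δ_res = (-21.9 + 1000) × 1.036682 − 1000 = 1013.978 − 1000 = 13.98‰

14.0‰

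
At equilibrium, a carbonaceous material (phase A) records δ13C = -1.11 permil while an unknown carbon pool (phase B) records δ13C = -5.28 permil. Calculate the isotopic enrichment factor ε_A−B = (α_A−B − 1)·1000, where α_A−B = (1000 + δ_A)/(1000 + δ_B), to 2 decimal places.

4.19 permil

α_A−B = (1000 + -1.11) / (1000 + -5.28) = 998.89 / 994.72 = 1.004192
ε_A−B = (1.004192 − 1) × 1000 = 4.192 permil
(The approximation ε ≈ δ_A − δ_B would give 4.17 permil.)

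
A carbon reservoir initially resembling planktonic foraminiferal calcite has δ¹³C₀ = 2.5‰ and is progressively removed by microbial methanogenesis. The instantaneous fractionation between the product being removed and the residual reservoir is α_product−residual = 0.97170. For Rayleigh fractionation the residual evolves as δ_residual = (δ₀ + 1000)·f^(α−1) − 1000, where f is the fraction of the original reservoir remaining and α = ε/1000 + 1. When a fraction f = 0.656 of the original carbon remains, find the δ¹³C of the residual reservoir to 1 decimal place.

14.5‰

Rayleigh residual: δ_res = (δ₀ + 1000)·f^(α−1) − 1000
α − 1 = -0.02830
f^(α−1) = 0.656^(-0.02830) = 1.012003
δ_res = (2.5 + 1000) × 1.012003 − 1000 = 1014.533 − 1000 = 14.53‰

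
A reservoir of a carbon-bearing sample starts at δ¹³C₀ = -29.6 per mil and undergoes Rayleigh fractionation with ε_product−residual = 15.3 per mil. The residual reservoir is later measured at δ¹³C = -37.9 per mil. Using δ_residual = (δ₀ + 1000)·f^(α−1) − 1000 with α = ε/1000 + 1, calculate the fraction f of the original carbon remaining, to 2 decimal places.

0.57

α − 1 = ε/1000 = 0.0153
(δ_res + 1000)/(δ₀ + 1000) = (-37.9 + 1000)/(-29.6 + 1000) = 962.1/970.4 = 0.991447
f = 0.991447^(1/0.0153) = exp(ln(0.991447)/0.0153) = exp(-0.00859/0.0153)
f = exp(-0.5614) = 0.5704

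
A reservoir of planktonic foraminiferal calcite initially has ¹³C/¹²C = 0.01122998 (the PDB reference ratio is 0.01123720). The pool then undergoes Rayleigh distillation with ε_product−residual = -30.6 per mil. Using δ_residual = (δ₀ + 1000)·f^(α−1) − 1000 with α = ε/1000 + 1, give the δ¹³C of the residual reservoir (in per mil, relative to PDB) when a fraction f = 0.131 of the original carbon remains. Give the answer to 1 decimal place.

63.5 per mil

δ₀ = (0.01122998/0.01123720 − 1)×1000 = (0.999357 − 1)×1000 = -0.643 per mil
α − 1 = ε/1000 = -0.0306
f^(α−1) = 0.131^(-0.0306) = 1.064171
δ_res = (-0.643 + 1000) × 1.064171 − 1000 = 1063.487 − 1000 = 63.49 per mil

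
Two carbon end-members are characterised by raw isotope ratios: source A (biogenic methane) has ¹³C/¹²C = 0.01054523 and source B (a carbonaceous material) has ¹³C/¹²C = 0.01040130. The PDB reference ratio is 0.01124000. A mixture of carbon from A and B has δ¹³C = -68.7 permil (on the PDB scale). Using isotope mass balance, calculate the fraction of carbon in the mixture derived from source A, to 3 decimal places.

0.462

δ_A = (0.01054523/0.01124000 − 1)×1000 = (0.938188 − 1)×1000 = -61.812 permil
δ_B = (0.01040130/0.01124000 − 1)×1000 = (0.925383 − 1)×1000 = -74.617 permil
f_A = (δ_mix − δ_B)/(δ_A − δ_B) = (-68.7 − (-74.617))/(-61.812 − (-74.617))
f_A = 5.917 / 12.805 = 0.4621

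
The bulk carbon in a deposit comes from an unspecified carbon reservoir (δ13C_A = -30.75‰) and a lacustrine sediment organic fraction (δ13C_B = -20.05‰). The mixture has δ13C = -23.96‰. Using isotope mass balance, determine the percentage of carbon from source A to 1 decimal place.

36.5%

δ_mix = f_A·δ_A + (1 − f_A)·δ_B  ⇒  f_A = (δ_mix − δ_B)/(δ_A − δ_B)
f_A = (-23.96 − (-20.05)) / (-30.75 − (-20.05))
f_A = -3.91 / -10.70 = 0.3654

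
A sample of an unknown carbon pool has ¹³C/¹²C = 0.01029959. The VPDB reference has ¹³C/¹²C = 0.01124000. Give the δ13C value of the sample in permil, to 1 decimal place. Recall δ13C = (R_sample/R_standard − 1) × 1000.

-83.7 permil

δ13C = (R_sample / R_standard − 1) × 1000
R_sample / R_standard = 0.01029959 / 0.01124000 = 0.916334
δ13C = (0.916334 − 1) × 1000 = -83.67 permil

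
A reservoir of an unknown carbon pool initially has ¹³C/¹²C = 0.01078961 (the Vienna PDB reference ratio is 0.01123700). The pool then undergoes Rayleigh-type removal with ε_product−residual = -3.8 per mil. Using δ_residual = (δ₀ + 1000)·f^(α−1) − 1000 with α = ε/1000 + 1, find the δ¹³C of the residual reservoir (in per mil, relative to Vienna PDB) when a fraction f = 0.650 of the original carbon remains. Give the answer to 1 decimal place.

δ₀ = (0.01078961/0.01123700 − 1)×1000 = (0.960186 − 1)×1000 = -39.814 per mil
α − 1 = ε/1000 = -0.0038
f^(α−1) = 0.650^(-0.0038) = 1.001638
δ_res = (-39.814 + 1000) × 1.001638 − 1000 = 961.759 − 1000 = -38.24 per mil

-38.2 per mil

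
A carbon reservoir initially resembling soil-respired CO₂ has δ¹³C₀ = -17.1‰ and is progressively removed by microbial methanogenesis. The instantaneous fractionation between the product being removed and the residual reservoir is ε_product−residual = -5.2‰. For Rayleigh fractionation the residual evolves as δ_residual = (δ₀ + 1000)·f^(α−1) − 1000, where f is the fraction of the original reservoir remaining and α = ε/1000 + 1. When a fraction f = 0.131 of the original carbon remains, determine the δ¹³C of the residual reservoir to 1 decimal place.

Rayleigh residual: δ_res = (δ₀ + 1000)·f^(α−1) − 1000
α = ε/1000 + 1 = 0.99480, so α − 1 = -0.00520
f^(α−1) = 0.131^(-0.00520) = 1.010625
δ_res = (-17.1 + 1000) × 1.010625 − 1000 = 993.344 − 1000 = -6.66‰

-6.7‰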